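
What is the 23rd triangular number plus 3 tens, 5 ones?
The 23rd triangular number = 23×24/2 = 276
Convert 3 tens, 5 ones (place-value notation) → 3×10 + 5 = 35 (decimal)
Compute 276 + 35 = 311
311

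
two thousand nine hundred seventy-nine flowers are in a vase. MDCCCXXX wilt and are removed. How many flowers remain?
Convert two thousand nine hundred seventy-nine (English words) → 2×1000 + 9×100 + 79 = 2979 (decimal)
Convert MDCCCXXX (Roman numeral) → 1000 + 500 + 100 + 100 + 100 + 10 + 10 + 10 = 1830 (decimal)
Compute 2979 - 1830 = 1149
1149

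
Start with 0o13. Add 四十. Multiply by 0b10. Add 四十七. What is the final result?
Convert 0o13 (octal) → 1×8 + 3 = 11 (decimal)
Start: 11
Convert 四十 (Chinese numeral) → 4×10 = 40 (decimal)
11 + 40 = 51
Convert 0b10 (binary) → 2 (decimal)
51 × 2 = 102
Convert 四十七 (Chinese numeral) → 4×10 + 7 = 47 (decimal)
102 + 47 = 149
149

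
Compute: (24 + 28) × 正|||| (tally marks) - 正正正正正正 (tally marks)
Convert 正|||| (tally marks) → 5 + 4 = 9 (decimal)
Convert 正正正正正正 (tally marks) → 5 + 5 + 5 + 5 + 5 + 5 = 30 (decimal)
Expression in decimal: (24 + 28) × 9 - 30
Parentheses first: 24 + 28 = 52
Multiply: 52 × 9 = 468
Subtract: 468 - 30 = 438
438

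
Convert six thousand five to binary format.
Convert six thousand five (English words) → 6×1000 + 5 = 6005 (decimal)
Convert 6005 (decimal) → 6005 = 4096 + 1024 + 512 + 256 + 64 + 32 + 16 + 4 + 1 → 0b1011101110101 (binary)
0b1011101110101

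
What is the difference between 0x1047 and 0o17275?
Convert 0x1047 (hexadecimal) → 1×4096 + 4×16 + 7 = 4167 (decimal)
Convert 0o17275 (octal) → 1×4096 + 7×512 + 2×64 + 7×8 + 5 = 7869 (decimal)
Difference: |4167 - 7869| = 3702
3702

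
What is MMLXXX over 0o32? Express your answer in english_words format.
Convert MMLXXX (Roman numeral) → 1000 + 1000 + 50 + 10 + 10 + 10 = 2080 (decimal)
Convert 0o32 (octal) → 3×8 + 2 = 26 (decimal)
Compute 2080 ÷ 26 = 80
Convert 80 (decimal) → eighty (English words)
eighty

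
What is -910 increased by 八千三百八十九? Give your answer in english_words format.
Convert 八千三百八十九 (Chinese numeral) → 8×1000 + 3×100 + 8×10 + 9 = 8389 (decimal)
Compute -910 + 8389 = 7479
Convert 7479 (decimal) → 7479 = 7×1000 + 4×100 + 79 → seven thousand four hundred seventy-nine (English words)
seven thousand four hundred seventy-nine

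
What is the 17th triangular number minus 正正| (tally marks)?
The 17th triangular number = 17×18/2 = 153
Convert 正正| (tally marks) → 5 + 5 + 1 = 11 (decimal)
Compute 153 - 11 = 142
142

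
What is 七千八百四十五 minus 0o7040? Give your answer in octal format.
Convert 七千八百四十五 (Chinese numeral) → 7×1000 + 8×100 + 4×10 + 5 = 7845 (decimal)
Convert 0o7040 (octal) → 7×512 + 4×8 = 3616 (decimal)
Compute 7845 - 3616 = 4229
Convert 4229 (decimal) → 4229 = 1×4096 + 2×64 + 5 → 0o10205 (octal)
0o10205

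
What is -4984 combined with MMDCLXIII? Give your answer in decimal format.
Convert MMDCLXIII (Roman numeral) → 1000 + 1000 + 500 + 100 + 50 + 10 + 1 + 1 + 1 = 2663 (decimal)
Compute -4984 + 2663 = -2321
-2321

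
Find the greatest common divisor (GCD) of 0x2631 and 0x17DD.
Convert 0x2631 (hexadecimal) → 2×4096 + 6×256 + 3×16 + 1 = 9777 (decimal)
Convert 0x17DD (hexadecimal) → 1×4096 + 7×256 + 13×16 + 13 = 6109 (decimal)
Compute gcd(9777, 6109) = 1
1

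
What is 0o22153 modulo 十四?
Convert 0o22153 (octal) → 2×4096 + 2×512 + 1×64 + 5×8 + 3 = 9323 (decimal)
Convert 十四 (Chinese numeral) → 1×10 + 4 = 14 (decimal)
Compute 9323 mod 14 = 13
13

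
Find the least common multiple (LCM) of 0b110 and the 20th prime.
Convert 0b110 (binary) → 4 + 2 = 6 (decimal)
Convert the 20th prime (prime index) → 71 (decimal)
Compute lcm(6, 71) = 426
426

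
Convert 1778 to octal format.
Convert 1778 (decimal) → 1778 = 3×512 + 3×64 + 6×8 + 2 → 0o3362 (octal)
0o3362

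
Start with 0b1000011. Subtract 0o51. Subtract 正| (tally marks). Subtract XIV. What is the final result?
Convert 0b1000011 (binary) → 64 + 2 + 1 = 67 (decimal)
Start: 67
Convert 0o51 (octal) → 5×8 + 1 = 41 (decimal)
67 - 41 = 26
Convert 正| (tally marks) → 5 + 1 = 6 (decimal)
26 - 6 = 20
Convert XIV (Roman numeral) → 10 + 4 = 14 (decimal)
20 - 14 = 6
6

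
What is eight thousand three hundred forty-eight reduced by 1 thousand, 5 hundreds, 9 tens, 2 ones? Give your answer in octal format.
Convert eight thousand three hundred forty-eight (English words) → 8×1000 + 3×100 + 48 = 8348 (decimal)
Convert 1 thousand, 5 hundreds, 9 tens, 2 ones (place-value notation) → 1×1000 + 5×100 + 9×10 + 2 = 1592 (decimal)
Compute 8348 - 1592 = 6756
Convert 6756 (decimal) → 6756 = 1×4096 + 5×512 + 1×64 + 4×8 + 4 → 0o15144 (octal)
0o15144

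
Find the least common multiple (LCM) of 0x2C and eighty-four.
Convert 0x2C (hexadecimal) → 2×16 + 12 = 44 (decimal)
Convert eighty-four (English words) → 84 (decimal)
Compute lcm(44, 84) = 924
924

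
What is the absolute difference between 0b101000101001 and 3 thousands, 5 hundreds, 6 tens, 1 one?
Convert 0b101000101001 (binary) → 2048 + 512 + 32 + 8 + 1 = 2601 (decimal)
Convert 3 thousands, 5 hundreds, 6 tens, 1 one (place-value notation) → 3×1000 + 5×100 + 6×10 + 1 = 3561 (decimal)
Compute |2601 - 3561| = 960
960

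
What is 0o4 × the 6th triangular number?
Convert 0o4 (octal) → 4 (decimal)
Convert the 6th triangular number (triangular index) → 6×7/2 = 21 (decimal)
Compute 4 × 21 = 84
84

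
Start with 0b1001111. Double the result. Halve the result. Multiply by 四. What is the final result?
Convert 0b1001111 (binary) → 64 + 8 + 4 + 2 + 1 = 79 (decimal)
Start: 79
79 × 2 = 158
158 ÷ 2 = 79
Convert 四 (Chinese numeral) → 4 (decimal)
79 × 4 = 316
316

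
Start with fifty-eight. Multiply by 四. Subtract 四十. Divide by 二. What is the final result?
Convert fifty-eight (English words) → 58 (decimal)
Start: 58
Convert 四 (Chinese numeral) → 4 (decimal)
58 × 4 = 232
Convert 四十 (Chinese numeral) → 4×10 = 40 (decimal)
232 - 40 = 192
Convert 二 (Chinese numeral) → 2 (decimal)
192 ÷ 2 = 96
96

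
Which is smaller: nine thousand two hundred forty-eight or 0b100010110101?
Convert nine thousand two hundred forty-eight (English words) → 9×1000 + 2×100 + 48 = 9248 (decimal)
Convert 0b100010110101 (binary) → 2048 + 128 + 32 + 16 + 4 + 1 = 2229 (decimal)
Compare 9248 vs 2229: smaller = 2229
2229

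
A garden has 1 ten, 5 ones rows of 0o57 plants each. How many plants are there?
Convert 0o57 (octal) → 5×8 + 7 = 47 (decimal)
Convert 1 ten, 5 ones (place-value notation) → 1×10 + 5 = 15 (decimal)
Compute 47 × 15 = 705
705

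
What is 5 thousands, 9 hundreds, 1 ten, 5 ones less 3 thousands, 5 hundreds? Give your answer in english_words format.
Convert 5 thousands, 9 hundreds, 1 ten, 5 ones (place-value notation) → 5×1000 + 9×100 + 1×10 + 5 = 5915 (decimal)
Convert 3 thousands, 5 hundreds (place-value notation) → 3×1000 + 5×100 = 3500 (decimal)
Compute 5915 - 3500 = 2415
Convert 2415 (decimal) → 2415 = 2×1000 + 4×100 + 15 → two thousand four hundred fifteen (English words)
two thousand four hundred fifteen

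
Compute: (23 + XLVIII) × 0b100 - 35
Convert XLVIII (Roman numeral) → 40 + 5 + 1 + 1 + 1 = 48 (decimal)
Convert 0b100 (binary) → 4 (decimal)
Expression in decimal: (23 + 48) × 4 - 35
Parentheses first: 23 + 48 = 71
Multiply: 71 × 4 = 284
Subtract: 284 - 35 = 249
249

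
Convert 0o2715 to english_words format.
Convert 0o2715 (octal) → 2×512 + 7×64 + 1×8 + 5 = 1485 (decimal)
Convert 1485 (decimal) → 1485 = 1×1000 + 4×100 + 85 → one thousand four hundred eighty-five (English words)
one thousand four hundred eighty-five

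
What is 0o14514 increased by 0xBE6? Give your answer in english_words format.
Convert 0o14514 (octal) → 1×4096 + 4×512 + 5×64 + 1×8 + 4 = 6476 (decimal)
Convert 0xBE6 (hexadecimal) → 11×256 + 14×16 + 6 = 3046 (decimal)
Compute 6476 + 3046 = 9522
Convert 9522 (decimal) → 9522 = 9×1000 + 5×100 + 22 → nine thousand five hundred twenty-two (English words)
nine thousand five hundred twenty-two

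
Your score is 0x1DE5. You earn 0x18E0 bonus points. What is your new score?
Convert 0x1DE5 (hexadecimal) → 1×4096 + 13×256 + 14×16 + 5 = 7653 (decimal)
Convert 0x18E0 (hexadecimal) → 1×4096 + 8×256 + 14×16 = 6368 (decimal)
Compute 7653 + 6368 = 14021
14021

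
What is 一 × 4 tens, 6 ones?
Convert 一 (Chinese numeral) → 1 (decimal)
Convert 4 tens, 6 ones (place-value notation) → 4×10 + 6 = 46 (decimal)
Compute 1 × 46 = 46
46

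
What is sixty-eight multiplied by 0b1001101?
Convert sixty-eight (English words) → 68 (decimal)
Convert 0b1001101 (binary) → 64 + 8 + 4 + 1 = 77 (decimal)
Compute 68 × 77 = 5236
5236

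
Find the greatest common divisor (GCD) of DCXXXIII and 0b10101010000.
Convert DCXXXIII (Roman numeral) → 500 + 100 + 10 + 10 + 10 + 1 + 1 + 1 = 633 (decimal)
Convert 0b10101010000 (binary) → 1024 + 256 + 64 + 16 = 1360 (decimal)
Compute gcd(633, 1360) = 1
1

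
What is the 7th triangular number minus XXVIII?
The 7th triangular number = 7×8/2 = 28
Convert XXVIII (Roman numeral) → 10 + 10 + 5 + 1 + 1 + 1 = 28 (decimal)
Compute 28 - 28 = 0
0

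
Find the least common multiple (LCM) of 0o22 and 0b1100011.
Convert 0o22 (octal) → 2×8 + 2 = 18 (decimal)
Convert 0b1100011 (binary) → 64 + 32 + 2 + 1 = 99 (decimal)
Compute lcm(18, 99) = 198
198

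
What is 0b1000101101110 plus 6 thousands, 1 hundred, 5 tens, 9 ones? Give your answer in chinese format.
Convert 0b1000101101110 (binary) → 4096 + 256 + 64 + 32 + 8 + 4 + 2 = 4462 (decimal)
Convert 6 thousands, 1 hundred, 5 tens, 9 ones (place-value notation) → 6×1000 + 1×100 + 5×10 + 9 = 6159 (decimal)
Compute 4462 + 6159 = 10621
Convert 10621 (decimal) → 10621 = 1×10000 + 6×100 + 2×10 + 1 → 一万零六百二十一 (Chinese numeral)
一万零六百二十一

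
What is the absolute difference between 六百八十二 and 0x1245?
Convert 六百八十二 (Chinese numeral) → 6×100 + 8×10 + 2 = 682 (decimal)
Convert 0x1245 (hexadecimal) → 1×4096 + 2×256 + 4×16 + 5 = 4677 (decimal)
Compute |682 - 4677| = 3995
3995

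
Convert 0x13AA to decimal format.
Convert 0x13AA (hexadecimal) → 1×4096 + 3×256 + 10×16 + 10 = 5034 (decimal)
5034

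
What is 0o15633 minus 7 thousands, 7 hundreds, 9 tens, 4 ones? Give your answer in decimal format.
Convert 0o15633 (octal) → 1×4096 + 5×512 + 6×64 + 3×8 + 3 = 7067 (decimal)
Convert 7 thousands, 7 hundreds, 9 tens, 4 ones (place-value notation) → 7×1000 + 7×100 + 9×10 + 4 = 7794 (decimal)
Compute 7067 - 7794 = -727
-727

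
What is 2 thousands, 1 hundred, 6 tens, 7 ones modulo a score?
Convert 2 thousands, 1 hundred, 6 tens, 7 ones (place-value notation) → 2×1000 + 1×100 + 6×10 + 7 = 2167 (decimal)
Convert a score (colloquial) → 20 (decimal)
Compute 2167 mod 20 = 7
7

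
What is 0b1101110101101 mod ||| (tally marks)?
Convert 0b1101110101101 (binary) → 4096 + 2048 + 512 + 256 + 128 + 32 + 8 + 4 + 1 = 7085 (decimal)
Convert ||| (tally marks) → 3 (decimal)
Compute 7085 mod 3 = 2
2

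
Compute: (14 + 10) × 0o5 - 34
Convert 0o5 (octal) → 5 (decimal)
Expression in decimal: (14 + 10) × 5 - 34
Parentheses first: 14 + 10 = 24
Multiply: 24 × 5 = 120
Subtract: 120 - 34 = 86
86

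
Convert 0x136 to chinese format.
Convert 0x136 (hexadecimal) → 1×256 + 3×16 + 6 = 310 (decimal)
Convert 310 (decimal) → 310 = 3×100 + 1×10 → 三百一十 (Chinese numeral)
三百一十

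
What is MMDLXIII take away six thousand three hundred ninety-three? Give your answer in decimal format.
Convert MMDLXIII (Roman numeral) → 1000 + 1000 + 500 + 50 + 10 + 1 + 1 + 1 = 2563 (decimal)
Convert six thousand three hundred ninety-three (English words) → 6×1000 + 3×100 + 93 = 6393 (decimal)
Compute 2563 - 6393 = -3830
-3830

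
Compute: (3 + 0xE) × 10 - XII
Convert 0xE (hexadecimal) → 14 (decimal)
Convert XII (Roman numeral) → 10 + 1 + 1 = 12 (decimal)
Expression in decimal: (3 + 14) × 10 - 12
Parentheses first: 3 + 14 = 17
Multiply: 17 × 10 = 170
Subtract: 170 - 12 = 158
158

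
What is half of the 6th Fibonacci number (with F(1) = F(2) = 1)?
The 6th Fibonacci number (with F(1) = F(2) = 1): 1, 1, 2, 3, 5, 8 → 8
Compute 8 ÷ 2 = 4
4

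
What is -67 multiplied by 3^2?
Convert 3^2 (power) → 9 (decimal)
Compute -67 × 9 = -603
-603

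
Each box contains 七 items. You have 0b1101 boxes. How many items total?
Convert 七 (Chinese numeral) → 7 (decimal)
Convert 0b1101 (binary) → 8 + 4 + 1 = 13 (decimal)
Compute 7 × 13 = 91
91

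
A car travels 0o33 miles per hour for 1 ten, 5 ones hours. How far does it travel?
Convert 0o33 (octal) → 3×8 + 3 = 27 (decimal)
Convert 1 ten, 5 ones (place-value notation) → 1×10 + 5 = 15 (decimal)
Compute 27 × 15 = 405
405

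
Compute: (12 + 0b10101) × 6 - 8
Convert 0b10101 (binary) → 16 + 4 + 1 = 21 (decimal)
Expression in decimal: (12 + 21) × 6 - 8
Parentheses first: 12 + 21 = 33
Multiply: 33 × 6 = 198
Subtract: 198 - 8 = 190
190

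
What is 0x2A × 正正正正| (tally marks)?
Convert 0x2A (hexadecimal) → 2×16 + 10 = 42 (decimal)
Convert 正正正正| (tally marks) → 5 + 5 + 5 + 5 + 1 = 21 (decimal)
Compute 42 × 21 = 882
882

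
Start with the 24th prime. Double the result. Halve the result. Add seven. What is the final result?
Convert the 24th prime (prime index) → 89 (decimal)
Start: 89
89 × 2 = 178
178 ÷ 2 = 89
Convert seven (English words) → 7 (decimal)
89 + 7 = 96
96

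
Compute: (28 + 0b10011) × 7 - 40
Convert 0b10011 (binary) → 16 + 2 + 1 = 19 (decimal)
Expression in decimal: (28 + 19) × 7 - 40
Parentheses first: 28 + 19 = 47
Multiply: 47 × 7 = 329
Subtract: 329 - 40 = 289
289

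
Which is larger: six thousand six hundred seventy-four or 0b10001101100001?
Convert six thousand six hundred seventy-four (English words) → 6×1000 + 6×100 + 74 = 6674 (decimal)
Convert 0b10001101100001 (binary) → 8192 + 512 + 256 + 64 + 32 + 1 = 9057 (decimal)
Compare 6674 vs 9057: larger = 9057
9057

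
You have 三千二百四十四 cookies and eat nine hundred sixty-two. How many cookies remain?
Convert 三千二百四十四 (Chinese numeral) → 3×1000 + 2×100 + 4×10 + 4 = 3244 (decimal)
Convert nine hundred sixty-two (English words) → 9×100 + 62 = 962 (decimal)
Compute 3244 - 962 = 2282
2282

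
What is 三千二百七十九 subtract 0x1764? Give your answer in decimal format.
Convert 三千二百七十九 (Chinese numeral) → 3×1000 + 2×100 + 7×10 + 9 = 3279 (decimal)
Convert 0x1764 (hexadecimal) → 1×4096 + 7×256 + 6×16 + 4 = 5988 (decimal)
Compute 3279 - 5988 = -2709
-2709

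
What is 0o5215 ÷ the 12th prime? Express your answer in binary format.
Convert 0o5215 (octal) → 5×512 + 2×64 + 1×8 + 5 = 2701 (decimal)
Convert the 12th prime (prime index) → 37 (decimal)
Compute 2701 ÷ 37 = 73
Convert 73 (decimal) → 73 = 64 + 8 + 1 → 0b1001001 (binary)
0b1001001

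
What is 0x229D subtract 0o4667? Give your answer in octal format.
Convert 0x229D (hexadecimal) → 2×4096 + 2×256 + 9×16 + 13 = 8861 (decimal)
Convert 0o4667 (octal) → 4×512 + 6×64 + 6×8 + 7 = 2487 (decimal)
Compute 8861 - 2487 = 6374
Convert 6374 (decimal) → 6374 = 1×4096 + 4×512 + 3×64 + 4×8 + 6 → 0o14346 (octal)
0o14346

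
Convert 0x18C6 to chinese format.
Convert 0x18C6 (hexadecimal) → 1×4096 + 8×256 + 12×16 + 6 = 6342 (decimal)
Convert 6342 (decimal) → 6342 = 6×1000 + 3×100 + 4×10 + 2 → 六千三百四十二 (Chinese numeral)
六千三百四十二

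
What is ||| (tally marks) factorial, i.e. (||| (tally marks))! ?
Convert ||| (tally marks) → 3 (decimal)
Compute 3! = 6
6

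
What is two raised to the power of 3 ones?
Convert two (English words) → 2 (decimal)
Convert 3 ones (place-value notation) → 3 (decimal)
Compute 2 ^ 3 = 8
8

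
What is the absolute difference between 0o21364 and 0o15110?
Convert 0o21364 (octal) → 2×4096 + 1×512 + 3×64 + 6×8 + 4 = 8948 (decimal)
Convert 0o15110 (octal) → 1×4096 + 5×512 + 1×64 + 1×8 = 6728 (decimal)
Compute |8948 - 6728| = 2220
2220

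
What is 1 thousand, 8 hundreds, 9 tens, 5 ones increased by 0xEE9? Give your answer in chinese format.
Convert 1 thousand, 8 hundreds, 9 tens, 5 ones (place-value notation) → 1×1000 + 8×100 + 9×10 + 5 = 1895 (decimal)
Convert 0xEE9 (hexadecimal) → 14×256 + 14×16 + 9 = 3817 (decimal)
Compute 1895 + 3817 = 5712
Convert 5712 (decimal) → 5712 = 5×1000 + 7×100 + 1×10 + 2 → 五千七百一十二 (Chinese numeral)
五千七百一十二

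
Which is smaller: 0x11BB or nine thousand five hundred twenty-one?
Convert 0x11BB (hexadecimal) → 1×4096 + 1×256 + 11×16 + 11 = 4539 (decimal)
Convert nine thousand five hundred twenty-one (English words) → 9×1000 + 5×100 + 21 = 9521 (decimal)
Compare 4539 vs 9521: smaller = 4539
4539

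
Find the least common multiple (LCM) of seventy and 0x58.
Convert seventy (English words) → 70 (decimal)
Convert 0x58 (hexadecimal) → 5×16 + 8 = 88 (decimal)
Compute lcm(70, 88) = 3080
3080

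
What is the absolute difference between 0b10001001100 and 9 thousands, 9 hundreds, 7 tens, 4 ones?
Convert 0b10001001100 (binary) → 1024 + 64 + 8 + 4 = 1100 (decimal)
Convert 9 thousands, 9 hundreds, 7 tens, 4 ones (place-value notation) → 9×1000 + 9×100 + 7×10 + 4 = 9974 (decimal)
Compute |1100 - 9974| = 8874
8874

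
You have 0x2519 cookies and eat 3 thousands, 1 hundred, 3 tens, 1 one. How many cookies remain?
Convert 0x2519 (hexadecimal) → 2×4096 + 5×256 + 1×16 + 9 = 9497 (decimal)
Convert 3 thousands, 1 hundred, 3 tens, 1 one (place-value notation) → 3×1000 + 1×100 + 3×10 + 1 = 3131 (decimal)
Compute 9497 - 3131 = 6366
6366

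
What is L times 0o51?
Convert L (Roman numeral) → 50 (decimal)
Convert 0o51 (octal) → 5×8 + 1 = 41 (decimal)
Compute 50 × 41 = 2050
2050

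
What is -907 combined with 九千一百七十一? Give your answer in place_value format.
Convert 九千一百七十一 (Chinese numeral) → 9×1000 + 1×100 + 7×10 + 1 = 9171 (decimal)
Compute -907 + 9171 = 8264
Convert 8264 (decimal) → 8264 = 8×1000 + 2×100 + 6×10 + 4 → 8 thousands, 2 hundreds, 6 tens, 4 ones (place-value notation)
8 thousands, 2 hundreds, 6 tens, 4 ones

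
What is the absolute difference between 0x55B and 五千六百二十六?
Convert 0x55B (hexadecimal) → 5×256 + 5×16 + 11 = 1371 (decimal)
Convert 五千六百二十六 (Chinese numeral) → 5×1000 + 6×100 + 2×10 + 6 = 5626 (decimal)
Compute |1371 - 5626| = 4255
4255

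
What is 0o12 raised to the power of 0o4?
Convert 0o12 (octal) → 1×8 + 2 = 10 (decimal)
Convert 0o4 (octal) → 4 (decimal)
Compute 10 ^ 4 = 10000
10000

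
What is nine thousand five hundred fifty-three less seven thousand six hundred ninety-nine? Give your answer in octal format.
Convert nine thousand five hundred fifty-three (English words) → 9×1000 + 5×100 + 53 = 9553 (decimal)
Convert seven thousand six hundred ninety-nine (English words) → 7×1000 + 6×100 + 99 = 7699 (decimal)
Compute 9553 - 7699 = 1854
Convert 1854 (decimal) → 1854 = 3×512 + 4×64 + 7×8 + 6 → 0o3476 (octal)
0o3476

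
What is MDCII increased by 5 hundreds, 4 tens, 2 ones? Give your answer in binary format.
Convert MDCII (Roman numeral) → 1000 + 500 + 100 + 1 + 1 = 1602 (decimal)
Convert 5 hundreds, 4 tens, 2 ones (place-value notation) → 5×100 + 4×10 + 2 = 542 (decimal)
Compute 1602 + 542 = 2144
Convert 2144 (decimal) → 2144 = 2048 + 64 + 32 → 0b100001100000 (binary)
0b100001100000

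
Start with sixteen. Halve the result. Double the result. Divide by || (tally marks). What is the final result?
Convert sixteen (English words) → 16 (decimal)
Start: 16
16 ÷ 2 = 8
8 × 2 = 16
Convert || (tally marks) → 2 (decimal)
16 ÷ 2 = 8
8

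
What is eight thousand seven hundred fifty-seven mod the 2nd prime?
Convert eight thousand seven hundred fifty-seven (English words) → 8×1000 + 7×100 + 57 = 8757 (decimal)
Convert the 2nd prime (prime index) → 3 (decimal)
Compute 8757 mod 3 = 0
0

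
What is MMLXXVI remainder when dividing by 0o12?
Convert MMLXXVI (Roman numeral) → 1000 + 1000 + 50 + 10 + 10 + 5 + 1 = 2076 (decimal)
Convert 0o12 (octal) → 1×8 + 2 = 10 (decimal)
Compute 2076 mod 10 = 6
6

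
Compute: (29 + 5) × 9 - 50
Parentheses first: 29 + 5 = 34
Multiply: 34 × 9 = 306
Subtract: 306 - 50 = 256
256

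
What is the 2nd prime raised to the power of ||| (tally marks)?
Convert the 2nd prime (prime index) → 3 (decimal)
Convert ||| (tally marks) → 3 (decimal)
Compute 3 ^ 3 = 27
27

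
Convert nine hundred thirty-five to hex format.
Convert nine hundred thirty-five (English words) → 9×100 + 35 = 935 (decimal)
Convert 935 (decimal) → 935 = 3×256 + 10×16 + 7 → 0x3A7 (hexadecimal)
0x3A7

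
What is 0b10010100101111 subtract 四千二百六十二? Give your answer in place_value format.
Convert 0b10010100101111 (binary) → 8192 + 1024 + 256 + 32 + 8 + 4 + 2 + 1 = 9519 (decimal)
Convert 四千二百六十二 (Chinese numeral) → 4×1000 + 2×100 + 6×10 + 2 = 4262 (decimal)
Compute 9519 - 4262 = 5257
Convert 5257 (decimal) → 5257 = 5×1000 + 2×100 + 5×10 + 7 → 5 thousands, 2 hundreds, 5 tens, 7 ones (place-value notation)
5 thousands, 2 hundreds, 5 tens, 7 ones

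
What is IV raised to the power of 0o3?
Convert IV (Roman numeral) → 4 (decimal)
Convert 0o3 (octal) → 3 (decimal)
Compute 4 ^ 3 = 64
64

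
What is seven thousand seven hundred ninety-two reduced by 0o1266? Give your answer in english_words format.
Convert seven thousand seven hundred ninety-two (English words) → 7×1000 + 7×100 + 92 = 7792 (decimal)
Convert 0o1266 (octal) → 1×512 + 2×64 + 6×8 + 6 = 694 (decimal)
Compute 7792 - 694 = 7098
Convert 7098 (decimal) → 7098 = 7×1000 + 98 → seven thousand ninety-eight (English words)
seven thousand ninety-eight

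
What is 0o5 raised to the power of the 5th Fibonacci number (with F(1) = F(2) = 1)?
Convert 0o5 (octal) → 5 (decimal)
Convert the 5th Fibonacci number (with F(1) = F(2) = 1) (Fibonacci index) → 1, 1, 2, 3, 5 → 5 (decimal)
Compute 5 ^ 5 = 3125
3125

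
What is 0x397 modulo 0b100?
Convert 0x397 (hexadecimal) → 3×256 + 9×16 + 7 = 919 (decimal)
Convert 0b100 (binary) → 4 (decimal)
Compute 919 mod 4 = 3
3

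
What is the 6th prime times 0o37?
Convert the 6th prime (prime index) → 13 (decimal)
Convert 0o37 (octal) → 3×8 + 7 = 31 (decimal)
Compute 13 × 31 = 403
403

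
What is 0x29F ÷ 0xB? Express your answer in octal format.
Convert 0x29F (hexadecimal) → 2×256 + 9×16 + 15 = 671 (decimal)
Convert 0xB (hexadecimal) → 11 (decimal)
Compute 671 ÷ 11 = 61
Convert 61 (decimal) → 61 = 7×8 + 5 → 0o75 (octal)
0o75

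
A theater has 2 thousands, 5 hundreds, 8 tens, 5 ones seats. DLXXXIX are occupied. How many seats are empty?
Convert 2 thousands, 5 hundreds, 8 tens, 5 ones (place-value notation) → 2×1000 + 5×100 + 8×10 + 5 = 2585 (decimal)
Convert DLXXXIX (Roman numeral) → 500 + 50 + 10 + 10 + 10 + 9 = 589 (decimal)
Compute 2585 - 589 = 1996
1996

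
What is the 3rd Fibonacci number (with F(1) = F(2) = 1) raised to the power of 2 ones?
Convert the 3rd Fibonacci number (with F(1) = F(2) = 1) (Fibonacci index) → 1, 1, 2 → 2 (decimal)
Convert 2 ones (place-value notation) → 2 (decimal)
Compute 2 ^ 2 = 4
4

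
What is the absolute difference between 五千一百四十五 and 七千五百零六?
Convert 五千一百四十五 (Chinese numeral) → 5×1000 + 1×100 + 4×10 + 5 = 5145 (decimal)
Convert 七千五百零六 (Chinese numeral) → 7×1000 + 5×100 + 6 = 7506 (decimal)
Compute |5145 - 7506| = 2361
2361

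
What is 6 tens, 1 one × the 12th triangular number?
Convert 6 tens, 1 one (place-value notation) → 6×10 + 1 = 61 (decimal)
Convert the 12th triangular number (triangular index) → 12×13/2 = 78 (decimal)
Compute 61 × 78 = 4758
4758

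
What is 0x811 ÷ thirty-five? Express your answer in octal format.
Convert 0x811 (hexadecimal) → 8×256 + 1×16 + 1 = 2065 (decimal)
Convert thirty-five (English words) → 35 (decimal)
Compute 2065 ÷ 35 = 59
Convert 59 (decimal) → 59 = 7×8 + 3 → 0o73 (octal)
0o73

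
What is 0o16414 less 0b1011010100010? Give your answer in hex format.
Convert 0o16414 (octal) → 1×4096 + 6×512 + 4×64 + 1×8 + 4 = 7436 (decimal)
Convert 0b1011010100010 (binary) → 4096 + 1024 + 512 + 128 + 32 + 2 = 5794 (decimal)
Compute 7436 - 5794 = 1642
Convert 1642 (decimal) → 1642 = 6×256 + 6×16 + 10 → 0x66A (hexadecimal)
0x66A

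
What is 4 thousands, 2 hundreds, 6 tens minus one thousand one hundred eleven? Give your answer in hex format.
Convert 4 thousands, 2 hundreds, 6 tens (place-value notation) → 4×1000 + 2×100 + 6×10 = 4260 (decimal)
Convert one thousand one hundred eleven (English words) → 1×1000 + 1×100 + 11 = 1111 (decimal)
Compute 4260 - 1111 = 3149
Convert 3149 (decimal) → 3149 = 12×256 + 4×16 + 13 → 0xC4D (hexadecimal)
0xC4D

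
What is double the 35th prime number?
The 35th prime number = 149
Compute 149 × 2 = 298
298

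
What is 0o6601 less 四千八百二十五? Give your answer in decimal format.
Convert 0o6601 (octal) → 6×512 + 6×64 + 1 = 3457 (decimal)
Convert 四千八百二十五 (Chinese numeral) → 4×1000 + 8×100 + 2×10 + 5 = 4825 (decimal)
Compute 3457 - 4825 = -1368
-1368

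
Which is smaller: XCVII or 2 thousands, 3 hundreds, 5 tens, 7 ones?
Convert XCVII (Roman numeral) → 90 + 5 + 1 + 1 = 97 (decimal)
Convert 2 thousands, 3 hundreds, 5 tens, 7 ones (place-value notation) → 2×1000 + 3×100 + 5×10 + 7 = 2357 (decimal)
Compare 97 vs 2357: smaller = 97
97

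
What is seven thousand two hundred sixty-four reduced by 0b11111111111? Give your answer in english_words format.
Convert seven thousand two hundred sixty-four (English words) → 7×1000 + 2×100 + 64 = 7264 (decimal)
Convert 0b11111111111 (binary) → 1024 + 512 + 256 + 128 + 64 + 32 + 16 + 8 + 4 + 2 + 1 = 2047 (decimal)
Compute 7264 - 2047 = 5217
Convert 5217 (decimal) → 5217 = 5×1000 + 2×100 + 17 → five thousand two hundred seventeen (English words)
five thousand two hundred seventeen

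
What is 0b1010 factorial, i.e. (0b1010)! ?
Convert 0b1010 (binary) → 8 + 2 = 10 (decimal)
Compute 10! = 3628800
3628800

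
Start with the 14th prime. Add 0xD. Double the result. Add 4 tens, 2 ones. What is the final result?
Convert the 14th prime (prime index) → 43 (decimal)
Start: 43
Convert 0xD (hexadecimal) → 13 (decimal)
43 + 13 = 56
56 × 2 = 112
Convert 4 tens, 2 ones (place-value notation) → 4×10 + 2 = 42 (decimal)
112 + 42 = 154
154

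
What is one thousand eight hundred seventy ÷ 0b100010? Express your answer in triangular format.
Convert one thousand eight hundred seventy (English words) → 1×1000 + 8×100 + 70 = 1870 (decimal)
Convert 0b100010 (binary) → 32 + 2 = 34 (decimal)
Compute 1870 ÷ 34 = 55
Convert 55 (decimal) → 55 = 10×11/2 → the 10th triangular number (triangular index)
the 10th triangular number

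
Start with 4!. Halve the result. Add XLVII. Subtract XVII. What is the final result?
Convert 4! (factorial) → 24 (decimal)
Start: 24
24 ÷ 2 = 12
Convert XLVII (Roman numeral) → 40 + 5 + 1 + 1 = 47 (decimal)
12 + 47 = 59
Convert XVII (Roman numeral) → 10 + 5 + 1 + 1 = 17 (decimal)
59 - 17 = 42
42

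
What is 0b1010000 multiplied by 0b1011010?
Convert 0b1010000 (binary) → 64 + 16 = 80 (decimal)
Convert 0b1011010 (binary) → 64 + 16 + 8 + 2 = 90 (decimal)
Compute 80 × 90 = 7200
7200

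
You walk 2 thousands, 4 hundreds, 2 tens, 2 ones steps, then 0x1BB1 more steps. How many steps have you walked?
Convert 2 thousands, 4 hundreds, 2 tens, 2 ones (place-value notation) → 2×1000 + 4×100 + 2×10 + 2 = 2422 (decimal)
Convert 0x1BB1 (hexadecimal) → 1×4096 + 11×256 + 11×16 + 1 = 7089 (decimal)
Compute 2422 + 7089 = 9511
9511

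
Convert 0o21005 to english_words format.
Convert 0o21005 (octal) → 2×4096 + 1×512 + 5 = 8709 (decimal)
Convert 8709 (decimal) → 8709 = 8×1000 + 7×100 + 9 → eight thousand seven hundred nine (English words)
eight thousand seven hundred nine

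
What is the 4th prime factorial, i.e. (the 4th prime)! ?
Convert the 4th prime (prime index) → 7 (decimal)
Compute 7! = 5040
5040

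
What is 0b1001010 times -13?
Convert 0b1001010 (binary) → 64 + 8 + 2 = 74 (decimal)
Compute 74 × -13 = -962
-962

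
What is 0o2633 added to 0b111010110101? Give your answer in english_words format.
Convert 0o2633 (octal) → 2×512 + 6×64 + 3×8 + 3 = 1435 (decimal)
Convert 0b111010110101 (binary) → 2048 + 1024 + 512 + 128 + 32 + 16 + 4 + 1 = 3765 (decimal)
Compute 1435 + 3765 = 5200
Convert 5200 (decimal) → 5200 = 5×1000 + 2×100 → five thousand two hundred (English words)
five thousand two hundred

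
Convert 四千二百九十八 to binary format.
Convert 四千二百九十八 (Chinese numeral) → 4×1000 + 2×100 + 9×10 + 8 = 4298 (decimal)
Convert 4298 (decimal) → 4298 = 4096 + 128 + 64 + 8 + 2 → 0b1000011001010 (binary)
0b1000011001010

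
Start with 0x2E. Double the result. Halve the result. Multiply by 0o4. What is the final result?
Convert 0x2E (hexadecimal) → 2×16 + 14 = 46 (decimal)
Start: 46
46 × 2 = 92
92 ÷ 2 = 46
Convert 0o4 (octal) → 4 (decimal)
46 × 4 = 184
184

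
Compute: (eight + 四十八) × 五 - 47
Convert eight (English words) → 8 (decimal)
Convert 四十八 (Chinese numeral) → 4×10 + 8 = 48 (decimal)
Convert 五 (Chinese numeral) → 5 (decimal)
Expression in decimal: (8 + 48) × 5 - 47
Parentheses first: 8 + 48 = 56
Multiply: 56 × 5 = 280
Subtract: 280 - 47 = 233
233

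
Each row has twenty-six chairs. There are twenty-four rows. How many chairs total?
Convert twenty-six (English words) → 26 (decimal)
Convert twenty-four (English words) → 24 (decimal)
Compute 26 × 24 = 624
624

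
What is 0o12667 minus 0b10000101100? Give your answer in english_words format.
Convert 0o12667 (octal) → 1×4096 + 2×512 + 6×64 + 6×8 + 7 = 5559 (decimal)
Convert 0b10000101100 (binary) → 1024 + 32 + 8 + 4 = 1068 (decimal)
Compute 5559 - 1068 = 4491
Convert 4491 (decimal) → 4491 = 4×1000 + 4×100 + 91 → four thousand four hundred ninety-one (English words)
four thousand four hundred ninety-one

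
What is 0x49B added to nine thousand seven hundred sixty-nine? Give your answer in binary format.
Convert 0x49B (hexadecimal) → 4×256 + 9×16 + 11 = 1179 (decimal)
Convert nine thousand seven hundred sixty-nine (English words) → 9×1000 + 7×100 + 69 = 9769 (decimal)
Compute 1179 + 9769 = 10948
Convert 10948 (decimal) → 10948 = 8192 + 2048 + 512 + 128 + 64 + 4 → 0b10101011000100 (binary)
0b10101011000100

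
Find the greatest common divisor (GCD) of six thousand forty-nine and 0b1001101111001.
Convert six thousand forty-nine (English words) → 6×1000 + 49 = 6049 (decimal)
Convert 0b1001101111001 (binary) → 4096 + 512 + 256 + 64 + 32 + 16 + 8 + 1 = 4985 (decimal)
Compute gcd(6049, 4985) = 1
1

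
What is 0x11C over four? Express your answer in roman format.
Convert 0x11C (hexadecimal) → 1×256 + 1×16 + 12 = 284 (decimal)
Convert four (English words) → 4 (decimal)
Compute 284 ÷ 4 = 71
Convert 71 (decimal) → 71 = 50 + 10 + 10 + 1 → LXXI (Roman numeral)
LXXI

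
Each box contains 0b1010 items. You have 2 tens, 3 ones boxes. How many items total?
Convert 0b1010 (binary) → 8 + 2 = 10 (decimal)
Convert 2 tens, 3 ones (place-value notation) → 2×10 + 3 = 23 (decimal)
Compute 10 × 23 = 230
230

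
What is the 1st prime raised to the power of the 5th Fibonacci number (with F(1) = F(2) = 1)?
Convert the 1st prime (prime index) → 2 (decimal)
Convert the 5th Fibonacci number (with F(1) = F(2) = 1) (Fibonacci index) → 1, 1, 2, 3, 5 → 5 (decimal)
Compute 2 ^ 5 = 32
32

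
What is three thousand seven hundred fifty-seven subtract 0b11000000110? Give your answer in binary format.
Convert three thousand seven hundred fifty-seven (English words) → 3×1000 + 7×100 + 57 = 3757 (decimal)
Convert 0b11000000110 (binary) → 1024 + 512 + 4 + 2 = 1542 (decimal)
Compute 3757 - 1542 = 2215
Convert 2215 (decimal) → 2215 = 2048 + 128 + 32 + 4 + 2 + 1 → 0b100010100111 (binary)
0b100010100111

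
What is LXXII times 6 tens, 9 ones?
Convert LXXII (Roman numeral) → 50 + 10 + 10 + 1 + 1 = 72 (decimal)
Convert 6 tens, 9 ones (place-value notation) → 6×10 + 9 = 69 (decimal)
Compute 72 × 69 = 4968
4968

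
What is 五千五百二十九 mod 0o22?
Convert 五千五百二十九 (Chinese numeral) → 5×1000 + 5×100 + 2×10 + 9 = 5529 (decimal)
Convert 0o22 (octal) → 2×8 + 2 = 18 (decimal)
Compute 5529 mod 18 = 3
3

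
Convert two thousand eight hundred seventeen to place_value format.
Convert two thousand eight hundred seventeen (English words) → 2×1000 + 8×100 + 17 = 2817 (decimal)
Convert 2817 (decimal) → 2817 = 2×1000 + 8×100 + 1×10 + 7 → 2 thousands, 8 hundreds, 1 ten, 7 ones (place-value notation)
2 thousands, 8 hundreds, 1 ten, 7 ones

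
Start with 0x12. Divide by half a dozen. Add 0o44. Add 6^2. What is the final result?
Convert 0x12 (hexadecimal) → 1×16 + 2 = 18 (decimal)
Start: 18
Convert half a dozen (colloquial) → 6 (decimal)
18 ÷ 6 = 3
Convert 0o44 (octal) → 4×8 + 4 = 36 (decimal)
3 + 36 = 39
Convert 6^2 (power) → 36 (decimal)
39 + 36 = 75
75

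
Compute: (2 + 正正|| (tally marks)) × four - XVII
Convert 正正|| (tally marks) → 5 + 5 + 2 = 12 (decimal)
Convert four (English words) → 4 (decimal)
Convert XVII (Roman numeral) → 10 + 5 + 1 + 1 = 17 (decimal)
Expression in decimal: (2 + 12) × 4 - 17
Parentheses first: 2 + 12 = 14
Multiply: 14 × 4 = 56
Subtract: 56 - 17 = 39
39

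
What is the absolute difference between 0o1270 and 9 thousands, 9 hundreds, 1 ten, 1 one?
Convert 0o1270 (octal) → 1×512 + 2×64 + 7×8 = 696 (decimal)
Convert 9 thousands, 9 hundreds, 1 ten, 1 one (place-value notation) → 9×1000 + 9×100 + 1×10 + 1 = 9911 (decimal)
Compute |696 - 9911| = 9215
9215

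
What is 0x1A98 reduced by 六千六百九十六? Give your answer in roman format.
Convert 0x1A98 (hexadecimal) → 1×4096 + 10×256 + 9×16 + 8 = 6808 (decimal)
Convert 六千六百九十六 (Chinese numeral) → 6×1000 + 6×100 + 9×10 + 6 = 6696 (decimal)
Compute 6808 - 6696 = 112
Convert 112 (decimal) → 112 = 100 + 10 + 1 + 1 → CXII (Roman numeral)
CXII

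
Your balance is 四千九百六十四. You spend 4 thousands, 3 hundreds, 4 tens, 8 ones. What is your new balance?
Convert 四千九百六十四 (Chinese numeral) → 4×1000 + 9×100 + 6×10 + 4 = 4964 (decimal)
Convert 4 thousands, 3 hundreds, 4 tens, 8 ones (place-value notation) → 4×1000 + 3×100 + 4×10 + 8 = 4348 (decimal)
Compute 4964 - 4348 = 616
616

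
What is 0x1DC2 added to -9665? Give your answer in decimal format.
Convert 0x1DC2 (hexadecimal) → 1×4096 + 13×256 + 12×16 + 2 = 7618 (decimal)
Compute 7618 + -9665 = -2047
-2047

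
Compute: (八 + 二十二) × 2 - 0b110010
Convert 八 (Chinese numeral) → 8 (decimal)
Convert 二十二 (Chinese numeral) → 2×10 + 2 = 22 (decimal)
Convert 0b110010 (binary) → 32 + 16 + 2 = 50 (decimal)
Expression in decimal: (8 + 22) × 2 - 50
Parentheses first: 8 + 22 = 30
Multiply: 30 × 2 = 60
Subtract: 60 - 50 = 10
10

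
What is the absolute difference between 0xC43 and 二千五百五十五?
Convert 0xC43 (hexadecimal) → 12×256 + 4×16 + 3 = 3139 (decimal)
Convert 二千五百五十五 (Chinese numeral) → 2×1000 + 5×100 + 5×10 + 5 = 2555 (decimal)
Compute |3139 - 2555| = 584
584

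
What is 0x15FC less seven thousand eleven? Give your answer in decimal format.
Convert 0x15FC (hexadecimal) → 1×4096 + 5×256 + 15×16 + 12 = 5628 (decimal)
Convert seven thousand eleven (English words) → 7×1000 + 11 = 7011 (decimal)
Compute 5628 - 7011 = -1383
-1383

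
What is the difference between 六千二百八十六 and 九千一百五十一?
Convert 六千二百八十六 (Chinese numeral) → 6×1000 + 2×100 + 8×10 + 6 = 6286 (decimal)
Convert 九千一百五十一 (Chinese numeral) → 9×1000 + 1×100 + 5×10 + 1 = 9151 (decimal)
Difference: |6286 - 9151| = 2865
2865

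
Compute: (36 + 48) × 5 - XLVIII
Convert XLVIII (Roman numeral) → 40 + 5 + 1 + 1 + 1 = 48 (decimal)
Expression in decimal: (36 + 48) × 5 - 48
Parentheses first: 36 + 48 = 84
Multiply: 84 × 5 = 420
Subtract: 420 - 48 = 372
372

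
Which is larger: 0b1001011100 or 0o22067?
Convert 0b1001011100 (binary) → 512 + 64 + 16 + 8 + 4 = 604 (decimal)
Convert 0o22067 (octal) → 2×4096 + 2×512 + 6×8 + 7 = 9271 (decimal)
Compare 604 vs 9271: larger = 9271
9271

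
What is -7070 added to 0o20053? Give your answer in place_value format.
Convert 0o20053 (octal) → 2×4096 + 5×8 + 3 = 8235 (decimal)
Compute -7070 + 8235 = 1165
Convert 1165 (decimal) → 1165 = 1×1000 + 1×100 + 6×10 + 5 → 1 thousand, 1 hundred, 6 tens, 5 ones (place-value notation)
1 thousand, 1 hundred, 6 tens, 5 ones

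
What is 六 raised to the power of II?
Convert 六 (Chinese numeral) → 6 (decimal)
Convert II (Roman numeral) → 1 + 1 = 2 (decimal)
Compute 6 ^ 2 = 36
36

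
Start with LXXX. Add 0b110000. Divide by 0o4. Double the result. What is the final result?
Convert LXXX (Roman numeral) → 50 + 10 + 10 + 10 = 80 (decimal)
Start: 80
Convert 0b110000 (binary) → 32 + 16 = 48 (decimal)
80 + 48 = 128
Convert 0o4 (octal) → 4 (decimal)
128 ÷ 4 = 32
32 × 2 = 64
64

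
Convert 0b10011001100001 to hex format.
Convert 0b10011001100001 (binary) → 8192 + 1024 + 512 + 64 + 32 + 1 = 9825 (decimal)
Convert 9825 (decimal) → 9825 = 2×4096 + 6×256 + 6×16 + 1 → 0x2661 (hexadecimal)
0x2661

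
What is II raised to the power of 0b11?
Convert II (Roman numeral) → 1 + 1 = 2 (decimal)
Convert 0b11 (binary) → 2 + 1 = 3 (decimal)
Compute 2 ^ 3 = 8
8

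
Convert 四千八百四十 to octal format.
Convert 四千八百四十 (Chinese numeral) → 4×1000 + 8×100 + 4×10 = 4840 (decimal)
Convert 4840 (decimal) → 4840 = 1×4096 + 1×512 + 3×64 + 5×8 → 0o11350 (octal)
0o11350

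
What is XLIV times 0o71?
Convert XLIV (Roman numeral) → 40 + 4 = 44 (decimal)
Convert 0o71 (octal) → 7×8 + 1 = 57 (decimal)
Compute 44 × 57 = 2508
2508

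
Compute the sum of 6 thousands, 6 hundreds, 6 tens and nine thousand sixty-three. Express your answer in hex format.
Convert 6 thousands, 6 hundreds, 6 tens (place-value notation) → 6×1000 + 6×100 + 6×10 = 6660 (decimal)
Convert nine thousand sixty-three (English words) → 9×1000 + 63 = 9063 (decimal)
Compute 6660 + 9063 = 15723
Convert 15723 (decimal) → 15723 = 3×4096 + 13×256 + 6×16 + 11 → 0x3D6B (hexadecimal)
0x3D6B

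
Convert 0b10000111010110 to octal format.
Convert 0b10000111010110 (binary) → 8192 + 256 + 128 + 64 + 16 + 4 + 2 = 8662 (decimal)
Convert 8662 (decimal) → 8662 = 2×4096 + 7×64 + 2×8 + 6 → 0o20726 (octal)
0o20726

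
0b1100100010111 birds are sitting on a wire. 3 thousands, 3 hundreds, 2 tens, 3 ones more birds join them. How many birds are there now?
Convert 0b1100100010111 (binary) → 4096 + 2048 + 256 + 16 + 4 + 2 + 1 = 6423 (decimal)
Convert 3 thousands, 3 hundreds, 2 tens, 3 ones (place-value notation) → 3×1000 + 3×100 + 2×10 + 3 = 3323 (decimal)
Compute 6423 + 3323 = 9746
9746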